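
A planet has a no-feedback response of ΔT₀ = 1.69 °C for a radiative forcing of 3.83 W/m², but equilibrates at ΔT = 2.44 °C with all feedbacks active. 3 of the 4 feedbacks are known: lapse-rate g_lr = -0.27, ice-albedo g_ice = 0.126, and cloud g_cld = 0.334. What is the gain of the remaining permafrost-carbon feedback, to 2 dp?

0.12

Amplification A = ΔT/ΔT₀ = 2.44/1.69 = 1.444.
Total gain g = 1 − 1/A = 1 − 1/1.444 = 0.3075.
Known gains sum to -0.27 + 0.126 + 0.334 = 0.19.
g_pf = 0.3075 − 0.19 = 0.12.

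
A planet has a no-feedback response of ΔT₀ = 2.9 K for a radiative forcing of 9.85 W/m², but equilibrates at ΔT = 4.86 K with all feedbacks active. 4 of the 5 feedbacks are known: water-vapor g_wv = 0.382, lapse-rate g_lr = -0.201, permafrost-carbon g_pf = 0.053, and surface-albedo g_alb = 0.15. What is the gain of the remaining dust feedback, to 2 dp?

Amplification A = ΔT/ΔT₀ = 4.86/2.9 = 1.676.
Total gain g = 1 − 1/A = 1 − 1/1.676 = 0.4033.
Known gains sum to 0.382 − 0.201 + 0.053 + 0.15 = 0.384.
g_dust = 0.4033 − 0.384 = 0.02.

0.02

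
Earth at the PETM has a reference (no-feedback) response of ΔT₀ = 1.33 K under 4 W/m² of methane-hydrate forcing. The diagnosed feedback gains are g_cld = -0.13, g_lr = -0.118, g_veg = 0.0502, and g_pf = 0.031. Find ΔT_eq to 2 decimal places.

1.14 K

Total gain g = -0.13 − 0.118 + 0.0502 + 0.031 = -0.1668.
Amplification A = 1/(1 + 0.1668) = 0.857.
ΔT = 1.33 × 0.857 = 1.14 K.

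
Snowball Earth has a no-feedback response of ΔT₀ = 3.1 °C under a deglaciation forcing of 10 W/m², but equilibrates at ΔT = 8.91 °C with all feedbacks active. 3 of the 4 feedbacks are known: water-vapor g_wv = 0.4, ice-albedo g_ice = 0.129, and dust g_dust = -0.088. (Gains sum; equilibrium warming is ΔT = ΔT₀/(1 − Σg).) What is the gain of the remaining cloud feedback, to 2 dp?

Amplification A = ΔT/ΔT₀ = 8.91/3.1 = 2.874.
Total gain g = 1 − 1/A = 1 − 1/2.874 = 0.6521.
Known gains sum to 0.4 + 0.129 − 0.088 = 0.441.
g_cld = 0.6521 − 0.441 = 0.21.

0.21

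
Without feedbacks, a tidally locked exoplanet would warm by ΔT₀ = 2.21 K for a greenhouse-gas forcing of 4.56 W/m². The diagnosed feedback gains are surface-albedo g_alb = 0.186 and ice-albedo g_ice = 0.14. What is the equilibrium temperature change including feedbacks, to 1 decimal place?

3.3 K

Total gain g = 0.186 + 0.14 = 0.326.
Amplification A = 1/(1 − 0.326) = 1.484.
ΔT = 2.21 × 1.484 = 3.3 K.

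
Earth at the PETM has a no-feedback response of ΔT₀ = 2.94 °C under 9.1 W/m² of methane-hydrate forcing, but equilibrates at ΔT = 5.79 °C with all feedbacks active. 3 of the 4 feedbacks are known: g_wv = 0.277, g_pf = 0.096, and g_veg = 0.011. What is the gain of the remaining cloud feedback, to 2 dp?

Amplification A = ΔT/ΔT₀ = 5.79/2.94 = 1.969.
Total gain g = 1 − 1/A = 1 − 1/1.969 = 0.4921.
Known gains sum to 0.277 + 0.096 + 0.011 = 0.384.
g_cld = 0.4921 − 0.384 = 0.11.

0.11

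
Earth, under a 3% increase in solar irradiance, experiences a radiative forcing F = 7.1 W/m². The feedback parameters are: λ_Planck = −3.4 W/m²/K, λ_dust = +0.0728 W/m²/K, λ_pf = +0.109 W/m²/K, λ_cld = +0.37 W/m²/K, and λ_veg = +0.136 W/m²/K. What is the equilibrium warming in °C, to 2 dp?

2.62 °C

Net feedback parameter λ = (−3.4) + (+0.0728) + (+0.109) + (+0.37) + (+0.136) = -2.7122 W/m²/K.
ΔT = −F/λ = −7.1/(-2.7122) = 2.62 °C.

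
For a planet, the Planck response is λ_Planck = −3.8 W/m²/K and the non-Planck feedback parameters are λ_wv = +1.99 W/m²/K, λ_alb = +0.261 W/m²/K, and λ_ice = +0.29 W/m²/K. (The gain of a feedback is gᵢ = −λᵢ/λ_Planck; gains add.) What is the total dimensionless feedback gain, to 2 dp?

Convert to gains: g_wv = 1.99/3.8 = 0.5237; g_alb = 0.261/3.8 = 0.06868; g_ice = 0.29/3.8 = 0.07632.
Total gain g = 0.6687.

0.67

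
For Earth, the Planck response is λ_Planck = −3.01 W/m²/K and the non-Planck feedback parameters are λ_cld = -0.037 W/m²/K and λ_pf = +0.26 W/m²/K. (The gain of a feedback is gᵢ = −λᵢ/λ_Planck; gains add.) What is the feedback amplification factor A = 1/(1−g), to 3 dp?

1.080

Convert to gains: g_cld = -0.037/3.01 = -0.01229; g_pf = 0.26/3.01 = 0.08638.
Total gain g = 0.07409.
A = 1/(1 − 0.07409) = 1.080.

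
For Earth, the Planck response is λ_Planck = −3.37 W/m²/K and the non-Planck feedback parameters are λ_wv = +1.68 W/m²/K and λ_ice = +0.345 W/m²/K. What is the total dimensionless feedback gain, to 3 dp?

Convert to gains: g_wv = 1.68/3.37 = 0.4985; g_ice = 0.345/3.37 = 0.1024.
Total gain g = 0.6009.

0.601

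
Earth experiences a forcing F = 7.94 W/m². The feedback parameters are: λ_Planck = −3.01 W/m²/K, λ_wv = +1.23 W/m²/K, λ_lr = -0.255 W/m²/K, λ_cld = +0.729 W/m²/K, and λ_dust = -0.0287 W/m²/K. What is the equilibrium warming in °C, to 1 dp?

Net feedback parameter λ = (−3.01) + (+1.23) + (-0.255) + (+0.729) + (-0.0287) = -1.3347 W/m²/K.
ΔT = −F/λ = −7.94/(-1.3347) = 5.9 °C.

5.9 °C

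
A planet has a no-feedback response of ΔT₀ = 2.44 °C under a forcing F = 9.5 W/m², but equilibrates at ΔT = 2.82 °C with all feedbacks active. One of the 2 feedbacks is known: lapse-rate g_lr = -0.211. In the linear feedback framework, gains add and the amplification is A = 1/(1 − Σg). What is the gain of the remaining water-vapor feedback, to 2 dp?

0.35

Amplification A = ΔT/ΔT₀ = 2.82/2.44 = 1.156.
Total gain g = 1 − 1/A = 1 − 1/1.156 = 0.1349.
The known gain is -0.211.
g_wv = 0.1349 + 0.211 = 0.35.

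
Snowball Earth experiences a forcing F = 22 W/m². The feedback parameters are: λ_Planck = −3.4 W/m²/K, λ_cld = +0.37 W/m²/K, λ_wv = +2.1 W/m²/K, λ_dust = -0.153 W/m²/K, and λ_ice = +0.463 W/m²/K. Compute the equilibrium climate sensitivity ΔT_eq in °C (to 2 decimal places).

Net feedback parameter λ = (−3.4) + (+0.37) + (+2.1) + (-0.153) + (+0.463) = -0.62 W/m²/K.
ΔT = −F/λ = −22/(-0.62) = 35.48 °C.

35.48 °C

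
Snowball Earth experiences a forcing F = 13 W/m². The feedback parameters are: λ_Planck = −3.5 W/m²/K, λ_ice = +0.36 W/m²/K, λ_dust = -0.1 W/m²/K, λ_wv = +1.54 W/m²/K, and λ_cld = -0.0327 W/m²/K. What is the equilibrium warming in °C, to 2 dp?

7.50 °C

Net feedback parameter λ = (−3.5) + (+0.36) + (-0.1) + (+1.54) + (-0.0327) = -1.7327 W/m²/K.
ΔT = −F/λ = −13/(-1.7327) = 7.50 °C.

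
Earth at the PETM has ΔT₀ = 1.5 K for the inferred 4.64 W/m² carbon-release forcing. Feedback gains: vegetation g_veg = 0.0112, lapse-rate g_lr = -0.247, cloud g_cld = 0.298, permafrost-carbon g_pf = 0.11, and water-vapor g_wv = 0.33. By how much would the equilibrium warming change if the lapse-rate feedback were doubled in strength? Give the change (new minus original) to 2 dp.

Original: g = 0.5022, ΔT = 1.5/(1−0.5022) = 3.0133 K.
With doubled lapse-rate: g' = 0.2552, ΔT' = 1.5/(1−0.2552) = 2.0140 K.
Change = 2.0140 − 3.0133 = -1.00 K.

-1.00 K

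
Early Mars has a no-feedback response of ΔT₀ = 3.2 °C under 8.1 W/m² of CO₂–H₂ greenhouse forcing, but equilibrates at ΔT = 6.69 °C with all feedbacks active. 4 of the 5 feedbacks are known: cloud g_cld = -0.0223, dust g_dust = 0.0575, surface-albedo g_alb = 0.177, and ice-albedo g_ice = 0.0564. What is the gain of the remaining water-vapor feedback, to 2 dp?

0.25

Amplification A = ΔT/ΔT₀ = 6.69/3.2 = 2.091.
Total gain g = 1 − 1/A = 1 − 1/2.091 = 0.5218.
Known gains sum to -0.0223 + 0.0575 + 0.177 + 0.0564 = 0.2686.
g_wv = 0.5218 − 0.2686 = 0.25.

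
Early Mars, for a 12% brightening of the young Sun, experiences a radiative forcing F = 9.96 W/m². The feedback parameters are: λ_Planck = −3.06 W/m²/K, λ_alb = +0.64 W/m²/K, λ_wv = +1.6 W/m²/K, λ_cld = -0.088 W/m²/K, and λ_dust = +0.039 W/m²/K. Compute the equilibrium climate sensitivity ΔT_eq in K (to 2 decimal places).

Net feedback parameter λ = (−3.06) + (+0.64) + (+1.6) + (-0.088) + (+0.039) = -0.869 W/m²/K.
ΔT = −F/λ = −9.96/(-0.869) = 11.46 K.

11.46 K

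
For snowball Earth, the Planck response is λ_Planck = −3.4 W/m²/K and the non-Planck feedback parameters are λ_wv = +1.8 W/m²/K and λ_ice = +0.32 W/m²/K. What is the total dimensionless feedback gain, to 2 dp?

Convert to gains: g_wv = 1.8/3.4 = 0.5294; g_ice = 0.32/3.4 = 0.09412.
Total gain g = 0.62352.

0.62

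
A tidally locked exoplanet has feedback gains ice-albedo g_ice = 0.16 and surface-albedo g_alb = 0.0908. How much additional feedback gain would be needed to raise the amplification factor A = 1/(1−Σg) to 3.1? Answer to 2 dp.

0.43

Current total gain = 0.2508.
Target gain for A = 3.1: g* = 1 − 1/3.1 = 0.6774.
Additional gain needed = 0.6774 − 0.2508 = 0.43.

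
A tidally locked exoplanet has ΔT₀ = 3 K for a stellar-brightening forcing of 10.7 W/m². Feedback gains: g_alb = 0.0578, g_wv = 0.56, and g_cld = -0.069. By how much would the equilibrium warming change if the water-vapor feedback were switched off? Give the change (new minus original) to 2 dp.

-3.68 K

Original: g = 0.5488, ΔT = 3/(1−0.5488) = 6.6489 K.
Without water-vapor: g' = -0.0112, ΔT' = 3/(1+0.0112) = 2.9668 K.
Change = 2.9668 − 6.6489 = -3.68 K.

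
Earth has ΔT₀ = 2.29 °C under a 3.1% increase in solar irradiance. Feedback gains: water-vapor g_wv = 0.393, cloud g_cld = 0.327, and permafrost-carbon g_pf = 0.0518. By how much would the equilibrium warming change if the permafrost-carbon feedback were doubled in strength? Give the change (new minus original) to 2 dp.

Original: g = 0.7718, ΔT = 2.29/(1−0.7718) = 10.0351 °C.
With doubled permafrost-carbon: g' = 0.8236, ΔT' = 2.29/(1−0.8236) = 12.9819 °C.
Change = 12.9819 − 10.0351 = 2.95 °C.

2.95 °C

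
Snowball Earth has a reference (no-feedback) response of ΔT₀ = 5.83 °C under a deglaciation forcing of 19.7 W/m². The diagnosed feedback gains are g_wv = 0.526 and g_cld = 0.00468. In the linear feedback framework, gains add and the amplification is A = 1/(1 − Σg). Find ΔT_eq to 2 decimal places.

12.42 °C

Total gain g = 0.526 + 0.00468 = 0.53068.
Amplification A = 1/(1 − 0.53068) = 2.131.
ΔT = 5.83 × 2.131 = 12.42 °C.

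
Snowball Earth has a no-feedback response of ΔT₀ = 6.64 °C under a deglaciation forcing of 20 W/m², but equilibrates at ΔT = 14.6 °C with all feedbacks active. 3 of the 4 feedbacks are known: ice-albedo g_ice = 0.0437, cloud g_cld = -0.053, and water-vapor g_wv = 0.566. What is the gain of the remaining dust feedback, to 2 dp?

Amplification A = ΔT/ΔT₀ = 14.6/6.64 = 2.199.
Total gain g = 1 − 1/A = 1 − 1/2.199 = 0.5452.
Known gains sum to 0.0437 − 0.053 + 0.566 = 0.5567.
g_dust = 0.5452 − 0.5567 = -0.01.

-0.01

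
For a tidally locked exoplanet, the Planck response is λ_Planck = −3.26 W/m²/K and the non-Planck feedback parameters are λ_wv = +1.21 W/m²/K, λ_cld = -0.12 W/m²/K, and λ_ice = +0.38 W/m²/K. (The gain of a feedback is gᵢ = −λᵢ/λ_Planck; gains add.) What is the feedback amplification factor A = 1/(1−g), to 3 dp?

1.821

Convert to gains: g_wv = 1.21/3.26 = 0.3712; g_cld = -0.12/3.26 = -0.03681; g_ice = 0.38/3.26 = 0.1166.
Total gain g = 0.45099.
A = 1/(1 − 0.45099) = 1.821.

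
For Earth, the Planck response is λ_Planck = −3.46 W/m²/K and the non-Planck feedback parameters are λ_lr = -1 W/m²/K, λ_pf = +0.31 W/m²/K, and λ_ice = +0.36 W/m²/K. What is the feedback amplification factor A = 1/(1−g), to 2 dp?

0.91

Convert to gains: g_lr = -1/3.46 = -0.289; g_pf = 0.31/3.46 = 0.0896; g_ice = 0.36/3.46 = 0.104.
Total gain g = -0.0954.
A = 1/(1 + 0.0954) = 0.91.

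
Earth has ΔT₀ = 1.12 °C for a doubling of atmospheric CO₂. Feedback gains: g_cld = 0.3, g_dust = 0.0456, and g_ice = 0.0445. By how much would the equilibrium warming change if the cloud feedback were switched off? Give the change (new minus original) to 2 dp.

-0.61 °C

Original: g = 0.3901, ΔT = 1.12/(1−0.3901) = 1.8364 °C.
Without cloud: g' = 0.0901, ΔT' = 1.12/(1−0.0901) = 1.2309 °C.
Change = 1.2309 − 1.8364 = -0.61 °C.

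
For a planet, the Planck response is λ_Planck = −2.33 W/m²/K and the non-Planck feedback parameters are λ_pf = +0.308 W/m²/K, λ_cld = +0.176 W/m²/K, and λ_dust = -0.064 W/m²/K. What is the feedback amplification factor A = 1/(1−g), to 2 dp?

Convert to gains: g_pf = 0.308/2.33 = 0.1322; g_cld = 0.176/2.33 = 0.07554; g_dust = -0.064/2.33 = -0.02747.
Total gain g = 0.18027.
A = 1/(1 − 0.18027) = 1.22.

1.22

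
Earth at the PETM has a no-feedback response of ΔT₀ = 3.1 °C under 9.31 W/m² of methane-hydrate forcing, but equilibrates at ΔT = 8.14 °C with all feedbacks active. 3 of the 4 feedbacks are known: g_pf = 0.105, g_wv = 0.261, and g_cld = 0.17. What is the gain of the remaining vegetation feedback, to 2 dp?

0.08

Amplification A = ΔT/ΔT₀ = 8.14/3.1 = 2.626.
Total gain g = 1 − 1/A = 1 − 1/2.626 = 0.6192.
Known gains sum to 0.105 + 0.261 + 0.17 = 0.536.
g_veg = 0.6192 − 0.536 = 0.08.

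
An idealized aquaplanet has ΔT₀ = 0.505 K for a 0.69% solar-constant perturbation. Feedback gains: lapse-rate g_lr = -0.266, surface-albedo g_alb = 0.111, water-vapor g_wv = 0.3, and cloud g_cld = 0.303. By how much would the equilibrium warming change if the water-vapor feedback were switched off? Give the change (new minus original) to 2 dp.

-0.32 K

Original: g = 0.448, ΔT = 0.505/(1−0.448) = 0.9149 K.
Without water-vapor: g' = 0.148, ΔT' = 0.505/(1−0.148) = 0.5927 K.
Change = 0.5927 − 0.9149 = -0.32 K.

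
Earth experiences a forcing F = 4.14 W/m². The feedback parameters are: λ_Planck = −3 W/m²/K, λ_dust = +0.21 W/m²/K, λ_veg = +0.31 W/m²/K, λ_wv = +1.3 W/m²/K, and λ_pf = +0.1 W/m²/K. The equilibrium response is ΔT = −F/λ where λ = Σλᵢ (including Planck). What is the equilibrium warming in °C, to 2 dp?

Net feedback parameter λ = (−3) + (+0.21) + (+0.31) + (+1.3) + (+0.1) = -1.08 W/m²/K.
ΔT = −F/λ = −4.14/(-1.08) = 3.83 °C.

3.83 °C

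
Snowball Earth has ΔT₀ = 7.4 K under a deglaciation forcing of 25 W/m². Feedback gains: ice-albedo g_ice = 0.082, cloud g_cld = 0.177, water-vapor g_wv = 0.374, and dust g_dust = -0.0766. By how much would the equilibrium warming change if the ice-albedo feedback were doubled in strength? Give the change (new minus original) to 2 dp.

3.78 K

Original: g = 0.5564, ΔT = 7.4/(1−0.5564) = 16.6817 K.
With doubled ice-albedo: g' = 0.6384, ΔT' = 7.4/(1−0.6384) = 20.4646 K.
Change = 20.4646 − 16.6817 = 3.78 K.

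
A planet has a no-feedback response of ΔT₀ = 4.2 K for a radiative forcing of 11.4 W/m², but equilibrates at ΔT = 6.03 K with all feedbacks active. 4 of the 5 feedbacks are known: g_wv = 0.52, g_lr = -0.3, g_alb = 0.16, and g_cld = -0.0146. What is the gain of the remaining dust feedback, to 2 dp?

-0.06

Amplification A = ΔT/ΔT₀ = 6.03/4.2 = 1.436.
Total gain g = 1 − 1/A = 1 − 1/1.436 = 0.3036.
Known gains sum to 0.52 − 0.3 + 0.16 − 0.0146 = 0.3654.
g_dust = 0.3036 − 0.3654 = -0.06.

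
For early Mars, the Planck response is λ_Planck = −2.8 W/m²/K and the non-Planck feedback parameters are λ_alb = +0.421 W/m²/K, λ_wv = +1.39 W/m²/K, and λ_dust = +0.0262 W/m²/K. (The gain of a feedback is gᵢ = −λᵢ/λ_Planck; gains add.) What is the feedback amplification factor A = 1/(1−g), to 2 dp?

Convert to gains: g_alb = 0.421/2.8 = 0.1504; g_wv = 1.39/2.8 = 0.4964; g_dust = 0.0262/2.8 = 0.009357.
Total gain g = 0.656157.
A = 1/(1 − 0.656157) = 2.91.

2.91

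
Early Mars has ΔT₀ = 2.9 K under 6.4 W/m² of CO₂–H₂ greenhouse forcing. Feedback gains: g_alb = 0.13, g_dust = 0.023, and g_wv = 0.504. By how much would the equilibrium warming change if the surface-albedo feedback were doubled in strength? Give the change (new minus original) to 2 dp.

Original: g = 0.657, ΔT = 2.9/(1−0.657) = 8.4548 K.
With doubled surface-albedo: g' = 0.787, ΔT' = 2.9/(1−0.787) = 13.6150 K.
Change = 13.6150 − 8.4548 = 5.16 K.

5.16 K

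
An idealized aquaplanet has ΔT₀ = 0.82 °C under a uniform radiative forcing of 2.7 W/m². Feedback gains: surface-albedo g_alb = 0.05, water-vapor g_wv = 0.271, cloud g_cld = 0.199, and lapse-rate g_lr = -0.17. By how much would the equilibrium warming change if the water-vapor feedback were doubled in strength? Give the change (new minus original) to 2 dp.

Original: g = 0.35, ΔT = 0.82/(1−0.35) = 1.2615 °C.
With doubled water-vapor: g' = 0.621, ΔT' = 0.82/(1−0.621) = 2.1636 °C.
Change = 2.1636 − 1.2615 = 0.90 °C.

0.90 °C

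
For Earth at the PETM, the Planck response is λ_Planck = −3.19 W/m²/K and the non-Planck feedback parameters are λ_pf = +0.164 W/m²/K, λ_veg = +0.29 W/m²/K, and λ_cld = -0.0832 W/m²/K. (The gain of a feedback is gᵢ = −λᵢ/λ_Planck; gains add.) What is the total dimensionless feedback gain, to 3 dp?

Convert to gains: g_pf = 0.164/3.19 = 0.05141; g_veg = 0.29/3.19 = 0.09091; g_cld = -0.0832/3.19 = -0.02608.
Total gain g = 0.11624.

0.116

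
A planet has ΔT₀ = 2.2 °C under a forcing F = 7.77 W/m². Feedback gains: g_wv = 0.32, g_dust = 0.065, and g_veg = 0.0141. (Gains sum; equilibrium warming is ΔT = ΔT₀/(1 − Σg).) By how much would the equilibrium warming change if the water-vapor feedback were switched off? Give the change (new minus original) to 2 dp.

Original: g = 0.3991, ΔT = 2.2/(1−0.3991) = 3.6612 °C.
Without water-vapor: g' = 0.0791, ΔT' = 2.2/(1−0.0791) = 2.3890 °C.
Change = 2.3890 − 3.6612 = -1.27 °C.

-1.27 °C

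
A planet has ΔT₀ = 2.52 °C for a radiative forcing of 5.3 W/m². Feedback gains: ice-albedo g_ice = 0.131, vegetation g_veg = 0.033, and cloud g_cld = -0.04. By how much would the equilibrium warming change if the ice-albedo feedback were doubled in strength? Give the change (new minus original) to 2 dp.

0.51 °C

Original: g = 0.124, ΔT = 2.52/(1−0.124) = 2.8767 °C.
With doubled ice-albedo: g' = 0.255, ΔT' = 2.52/(1−0.255) = 3.3826 °C.
Change = 3.3826 − 2.8767 = 0.51 °C.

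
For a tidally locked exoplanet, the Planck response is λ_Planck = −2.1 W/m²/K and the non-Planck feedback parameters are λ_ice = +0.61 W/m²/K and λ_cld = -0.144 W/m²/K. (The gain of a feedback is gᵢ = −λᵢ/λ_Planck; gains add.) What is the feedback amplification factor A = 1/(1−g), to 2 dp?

Convert to gains: g_ice = 0.61/2.1 = 0.2905; g_cld = -0.144/2.1 = -0.06857.
Total gain g = 0.22193.
A = 1/(1 − 0.22193) = 1.29.

1.29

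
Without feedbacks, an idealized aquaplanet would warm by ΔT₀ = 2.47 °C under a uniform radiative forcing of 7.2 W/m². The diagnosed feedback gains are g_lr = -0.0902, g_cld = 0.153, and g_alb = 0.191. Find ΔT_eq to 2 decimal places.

3.31 °C

Total gain g = -0.0902 + 0.153 + 0.191 = 0.2538.
Amplification A = 1/(1 − 0.2538) = 1.34.
ΔT = 2.47 × 1.34 = 3.31 °C.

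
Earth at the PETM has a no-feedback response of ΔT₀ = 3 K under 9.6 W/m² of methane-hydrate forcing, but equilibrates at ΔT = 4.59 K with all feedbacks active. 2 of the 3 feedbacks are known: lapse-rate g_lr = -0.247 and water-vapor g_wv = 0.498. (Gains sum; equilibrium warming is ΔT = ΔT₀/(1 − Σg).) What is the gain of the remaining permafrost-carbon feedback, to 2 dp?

0.10

Amplification A = ΔT/ΔT₀ = 4.59/3 = 1.53.
Total gain g = 1 − 1/A = 1 − 1/1.53 = 0.3464.
Known gains sum to -0.247 + 0.498 = 0.251.
g_pf = 0.3464 − 0.251 = 0.10.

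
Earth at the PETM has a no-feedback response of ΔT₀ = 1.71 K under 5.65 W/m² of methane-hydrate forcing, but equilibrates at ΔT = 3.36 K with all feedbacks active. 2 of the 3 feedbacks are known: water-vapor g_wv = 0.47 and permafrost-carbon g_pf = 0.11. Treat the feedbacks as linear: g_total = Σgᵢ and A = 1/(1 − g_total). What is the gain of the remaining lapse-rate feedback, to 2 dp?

-0.09

Amplification A = ΔT/ΔT₀ = 3.36/1.71 = 1.965.
Total gain g = 1 − 1/A = 1 − 1/1.965 = 0.4911.
Known gains sum to 0.47 + 0.11 = 0.58.
g_lr = 0.4911 − 0.58 = -0.09.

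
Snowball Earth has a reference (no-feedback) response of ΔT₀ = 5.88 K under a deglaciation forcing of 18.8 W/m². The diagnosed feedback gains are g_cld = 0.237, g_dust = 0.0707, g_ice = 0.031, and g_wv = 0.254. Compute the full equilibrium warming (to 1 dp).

Total gain g = 0.237 + 0.0707 + 0.031 + 0.254 = 0.5927.
Amplification A = 1/(1 − 0.5927) = 2.455.
ΔT = 5.88 × 2.455 = 14.4 K.

14.4 K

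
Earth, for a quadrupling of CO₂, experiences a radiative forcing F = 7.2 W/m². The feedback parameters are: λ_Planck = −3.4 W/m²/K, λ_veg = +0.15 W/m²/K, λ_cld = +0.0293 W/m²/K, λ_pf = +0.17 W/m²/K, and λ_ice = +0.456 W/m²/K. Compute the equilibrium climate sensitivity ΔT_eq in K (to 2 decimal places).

2.77 K

Net feedback parameter λ = (−3.4) + (+0.15) + (+0.0293) + (+0.17) + (+0.456) = -2.5947 W/m²/K.
ΔT = −F/λ = −7.2/(-2.5947) = 2.77 K.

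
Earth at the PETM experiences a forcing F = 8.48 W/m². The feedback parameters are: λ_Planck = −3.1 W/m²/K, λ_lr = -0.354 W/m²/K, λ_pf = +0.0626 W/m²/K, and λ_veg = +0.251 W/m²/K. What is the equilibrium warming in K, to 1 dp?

Net feedback parameter λ = (−3.1) + (-0.354) + (+0.0626) + (+0.251) = -3.1404 W/m²/K.
ΔT = −F/λ = −8.48/(-3.1404) = 2.7 K.

2.7 K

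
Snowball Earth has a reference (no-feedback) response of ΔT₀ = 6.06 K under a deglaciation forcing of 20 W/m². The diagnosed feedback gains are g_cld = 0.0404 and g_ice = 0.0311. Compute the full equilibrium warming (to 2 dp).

6.53 K

Total gain g = 0.0404 + 0.0311 = 0.0715.
Amplification A = 1/(1 − 0.0715) = 1.077.
ΔT = 6.06 × 1.077 = 6.53 K.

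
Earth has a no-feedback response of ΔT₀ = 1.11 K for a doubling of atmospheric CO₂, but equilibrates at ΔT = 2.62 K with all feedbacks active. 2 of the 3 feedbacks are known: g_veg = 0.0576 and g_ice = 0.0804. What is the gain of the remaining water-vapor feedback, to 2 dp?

0.44

Amplification A = ΔT/ΔT₀ = 2.62/1.11 = 2.36.
Total gain g = 1 − 1/A = 1 − 1/2.36 = 0.5763.
Known gains sum to 0.0576 + 0.0804 = 0.138.
g_wv = 0.5763 − 0.138 = 0.44.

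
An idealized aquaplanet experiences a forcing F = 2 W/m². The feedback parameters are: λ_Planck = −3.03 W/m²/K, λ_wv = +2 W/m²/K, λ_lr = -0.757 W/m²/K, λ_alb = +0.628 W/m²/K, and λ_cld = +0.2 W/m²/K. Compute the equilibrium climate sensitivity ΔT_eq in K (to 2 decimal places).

Net feedback parameter λ = (−3.03) + (+2) + (-0.757) + (+0.628) + (+0.2) = -0.959 W/m²/K.
ΔT = −F/λ = −2/(-0.959) = 2.09 K.

2.09 K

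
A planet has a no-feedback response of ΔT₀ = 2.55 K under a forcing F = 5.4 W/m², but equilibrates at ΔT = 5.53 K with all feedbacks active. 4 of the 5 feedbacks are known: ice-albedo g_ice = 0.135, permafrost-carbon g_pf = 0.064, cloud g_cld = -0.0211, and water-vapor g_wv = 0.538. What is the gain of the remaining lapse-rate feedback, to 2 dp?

Amplification A = ΔT/ΔT₀ = 5.53/2.55 = 2.169.
Total gain g = 1 − 1/A = 1 − 1/2.169 = 0.539.
Known gains sum to 0.135 + 0.064 − 0.0211 + 0.538 = 0.7159.
g_lr = 0.539 − 0.7159 = -0.18.

-0.18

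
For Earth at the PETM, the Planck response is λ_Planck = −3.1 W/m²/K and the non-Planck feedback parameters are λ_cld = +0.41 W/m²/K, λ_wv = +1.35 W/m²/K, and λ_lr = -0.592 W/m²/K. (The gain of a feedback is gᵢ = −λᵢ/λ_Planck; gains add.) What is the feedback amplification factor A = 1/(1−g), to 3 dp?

1.605

Convert to gains: g_cld = 0.41/3.1 = 0.1323; g_wv = 1.35/3.1 = 0.4355; g_lr = -0.592/3.1 = -0.191.
Total gain g = 0.3768.
A = 1/(1 − 0.3768) = 1.605.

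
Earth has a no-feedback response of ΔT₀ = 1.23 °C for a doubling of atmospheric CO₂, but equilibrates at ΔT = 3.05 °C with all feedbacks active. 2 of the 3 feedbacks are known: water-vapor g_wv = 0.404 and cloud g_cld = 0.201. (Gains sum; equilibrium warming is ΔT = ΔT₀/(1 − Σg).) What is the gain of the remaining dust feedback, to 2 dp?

-0.01

Amplification A = ΔT/ΔT₀ = 3.05/1.23 = 2.48.
Total gain g = 1 − 1/A = 1 − 1/2.48 = 0.5968.
Known gains sum to 0.404 + 0.201 = 0.605.
g_dust = 0.5968 − 0.605 = -0.01.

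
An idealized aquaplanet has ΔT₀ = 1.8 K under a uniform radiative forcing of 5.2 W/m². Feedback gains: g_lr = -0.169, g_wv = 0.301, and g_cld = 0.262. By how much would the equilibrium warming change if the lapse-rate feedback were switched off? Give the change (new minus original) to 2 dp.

Original: g = 0.394, ΔT = 1.8/(1−0.394) = 2.9703 K.
Without lapse-rate: g' = 0.563, ΔT' = 1.8/(1−0.563) = 4.1190 K.
Change = 4.1190 − 2.9703 = 1.15 K.

1.15 K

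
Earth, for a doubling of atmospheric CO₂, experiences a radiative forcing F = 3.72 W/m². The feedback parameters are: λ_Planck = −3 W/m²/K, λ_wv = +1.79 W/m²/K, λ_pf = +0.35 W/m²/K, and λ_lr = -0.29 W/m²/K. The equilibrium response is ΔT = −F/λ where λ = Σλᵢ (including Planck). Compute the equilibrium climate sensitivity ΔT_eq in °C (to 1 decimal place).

3.2 °C

Net feedback parameter λ = (−3) + (+1.79) + (+0.35) + (-0.29) = -1.15 W/m²/K.
ΔT = −F/λ = −3.72/(-1.15) = 3.2 °C.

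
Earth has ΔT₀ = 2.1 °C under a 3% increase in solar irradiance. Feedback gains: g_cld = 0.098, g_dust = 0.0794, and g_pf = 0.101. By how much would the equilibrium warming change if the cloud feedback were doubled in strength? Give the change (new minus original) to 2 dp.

0.46 °C

Original: g = 0.2784, ΔT = 2.1/(1−0.2784) = 2.9102 °C.
With doubled cloud: g' = 0.3764, ΔT' = 2.1/(1−0.3764) = 3.3675 °C.
Change = 3.3675 − 2.9102 = 0.46 °C.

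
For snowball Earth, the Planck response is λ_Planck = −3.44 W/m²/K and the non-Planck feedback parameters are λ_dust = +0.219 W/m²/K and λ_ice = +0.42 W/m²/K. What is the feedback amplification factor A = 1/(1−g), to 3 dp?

1.228

Convert to gains: g_dust = 0.219/3.44 = 0.06366; g_ice = 0.42/3.44 = 0.1221.
Total gain g = 0.18576.
A = 1/(1 − 0.18576) = 1.228.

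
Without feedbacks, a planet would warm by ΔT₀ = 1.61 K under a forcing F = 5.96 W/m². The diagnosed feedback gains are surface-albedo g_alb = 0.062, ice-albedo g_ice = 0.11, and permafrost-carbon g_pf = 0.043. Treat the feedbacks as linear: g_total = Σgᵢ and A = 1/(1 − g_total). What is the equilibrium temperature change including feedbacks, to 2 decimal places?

Total gain g = 0.062 + 0.11 + 0.043 = 0.215.
Amplification A = 1/(1 − 0.215) = 1.274.
ΔT = 1.61 × 1.274 = 2.05 K.

2.05 K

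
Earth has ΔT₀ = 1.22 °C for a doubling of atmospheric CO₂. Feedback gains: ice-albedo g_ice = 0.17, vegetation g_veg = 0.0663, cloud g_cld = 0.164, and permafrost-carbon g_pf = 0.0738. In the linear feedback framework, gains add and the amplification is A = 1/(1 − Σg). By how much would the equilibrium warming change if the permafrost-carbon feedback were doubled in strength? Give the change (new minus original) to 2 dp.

Original: g = 0.4741, ΔT = 1.22/(1−0.4741) = 2.3198 °C.
With doubled permafrost-carbon: g' = 0.5479, ΔT' = 1.22/(1−0.5479) = 2.6985 °C.
Change = 2.6985 − 2.3198 = 0.38 °C.

0.38 °C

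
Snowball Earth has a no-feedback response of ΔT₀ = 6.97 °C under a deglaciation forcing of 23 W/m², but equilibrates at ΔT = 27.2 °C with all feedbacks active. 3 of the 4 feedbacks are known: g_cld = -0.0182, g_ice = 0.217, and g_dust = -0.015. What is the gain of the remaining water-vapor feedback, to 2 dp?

0.56

Amplification A = ΔT/ΔT₀ = 27.2/6.97 = 3.902.
Total gain g = 1 − 1/A = 1 − 1/3.902 = 0.7437.
Known gains sum to -0.0182 + 0.217 − 0.015 = 0.1838.
g_wv = 0.7437 − 0.1838 = 0.56.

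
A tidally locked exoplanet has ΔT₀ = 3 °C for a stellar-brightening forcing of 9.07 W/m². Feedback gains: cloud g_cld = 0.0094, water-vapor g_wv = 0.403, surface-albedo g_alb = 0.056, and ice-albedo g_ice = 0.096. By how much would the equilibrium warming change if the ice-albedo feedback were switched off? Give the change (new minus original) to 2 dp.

Original: g = 0.5644, ΔT = 3/(1−0.5644) = 6.8871 °C.
Without ice-albedo: g' = 0.4684, ΔT' = 3/(1−0.4684) = 5.6433 °C.
Change = 5.6433 − 6.8871 = -1.24 °C.

-1.24 °C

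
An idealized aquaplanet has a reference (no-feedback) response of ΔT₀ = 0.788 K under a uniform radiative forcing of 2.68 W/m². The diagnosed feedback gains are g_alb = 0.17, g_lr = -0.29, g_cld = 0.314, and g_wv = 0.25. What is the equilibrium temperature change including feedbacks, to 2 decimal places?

Total gain g = 0.17 − 0.29 + 0.314 + 0.25 = 0.444.
Amplification A = 1/(1 − 0.444) = 1.799.
ΔT = 0.788 × 1.799 = 1.42 K.

1.42 K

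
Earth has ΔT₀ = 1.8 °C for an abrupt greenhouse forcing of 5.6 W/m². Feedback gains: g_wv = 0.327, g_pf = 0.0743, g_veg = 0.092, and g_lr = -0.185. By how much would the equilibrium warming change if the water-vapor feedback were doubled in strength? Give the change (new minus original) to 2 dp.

2.33 °C

Original: g = 0.3083, ΔT = 1.8/(1−0.3083) = 2.6023 °C.
With doubled water-vapor: g' = 0.6353, ΔT' = 1.8/(1−0.6353) = 4.9356 °C.
Change = 4.9356 − 2.6023 = 2.33 °C.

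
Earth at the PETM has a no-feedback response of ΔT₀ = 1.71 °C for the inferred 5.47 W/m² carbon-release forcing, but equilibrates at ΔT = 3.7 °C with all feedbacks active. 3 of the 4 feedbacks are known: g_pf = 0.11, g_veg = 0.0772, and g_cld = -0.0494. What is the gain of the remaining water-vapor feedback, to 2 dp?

Amplification A = ΔT/ΔT₀ = 3.7/1.71 = 2.164.
Total gain g = 1 − 1/A = 1 − 1/2.164 = 0.5379.
Known gains sum to 0.11 + 0.0772 − 0.0494 = 0.1378.
g_wv = 0.5379 − 0.1378 = 0.40.

0.40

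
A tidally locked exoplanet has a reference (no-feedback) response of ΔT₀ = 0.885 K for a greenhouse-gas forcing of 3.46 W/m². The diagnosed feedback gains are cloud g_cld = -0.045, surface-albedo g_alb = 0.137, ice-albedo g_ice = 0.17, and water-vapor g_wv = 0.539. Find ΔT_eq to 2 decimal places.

Total gain g = -0.045 + 0.137 + 0.17 + 0.539 = 0.801.
Amplification A = 1/(1 − 0.801) = 5.025.
ΔT = 0.885 × 5.025 = 4.45 K.

4.45 K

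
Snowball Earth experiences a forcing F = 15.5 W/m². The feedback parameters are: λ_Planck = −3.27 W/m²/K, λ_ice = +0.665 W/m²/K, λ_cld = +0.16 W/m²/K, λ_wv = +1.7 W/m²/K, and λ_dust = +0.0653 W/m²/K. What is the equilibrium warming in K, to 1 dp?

22.8 K

Net feedback parameter λ = (−3.27) + (+0.665) + (+0.16) + (+1.7) + (+0.0653) = -0.6797 W/m²/K.
ΔT = −F/λ = −15.5/(-0.6797) = 22.8 K.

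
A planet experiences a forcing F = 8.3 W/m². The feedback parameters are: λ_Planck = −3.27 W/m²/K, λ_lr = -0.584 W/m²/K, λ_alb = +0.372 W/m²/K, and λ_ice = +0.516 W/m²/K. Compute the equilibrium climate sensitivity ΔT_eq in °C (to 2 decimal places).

2.80 °C

Net feedback parameter λ = (−3.27) + (-0.584) + (+0.372) + (+0.516) = -2.966 W/m²/K.
ΔT = −F/λ = −8.3/(-2.966) = 2.80 °C.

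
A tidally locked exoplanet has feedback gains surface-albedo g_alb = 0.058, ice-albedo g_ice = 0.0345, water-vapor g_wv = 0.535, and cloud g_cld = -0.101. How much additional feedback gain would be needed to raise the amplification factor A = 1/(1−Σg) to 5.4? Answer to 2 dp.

Current total gain = 0.5265.
Target gain for A = 5.4: g* = 1 − 1/5.4 = 0.8148.
Additional gain needed = 0.8148 − 0.5265 = 0.29.

0.29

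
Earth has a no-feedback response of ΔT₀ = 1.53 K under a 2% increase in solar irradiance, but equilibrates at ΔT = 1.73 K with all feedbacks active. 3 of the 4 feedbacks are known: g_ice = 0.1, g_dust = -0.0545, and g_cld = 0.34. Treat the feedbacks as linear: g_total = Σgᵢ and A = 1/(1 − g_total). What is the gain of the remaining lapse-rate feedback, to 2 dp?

-0.27

Amplification A = ΔT/ΔT₀ = 1.73/1.53 = 1.131.
Total gain g = 1 − 1/A = 1 − 1/1.131 = 0.1158.
Known gains sum to 0.1 − 0.0545 + 0.34 = 0.3855.
g_lr = 0.1158 − 0.3855 = -0.27.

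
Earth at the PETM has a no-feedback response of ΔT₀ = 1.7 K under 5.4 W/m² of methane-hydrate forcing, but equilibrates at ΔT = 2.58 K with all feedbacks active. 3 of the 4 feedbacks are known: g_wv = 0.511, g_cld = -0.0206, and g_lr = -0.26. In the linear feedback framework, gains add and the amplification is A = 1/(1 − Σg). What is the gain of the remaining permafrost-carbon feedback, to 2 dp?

Amplification A = ΔT/ΔT₀ = 2.58/1.7 = 1.518.
Total gain g = 1 − 1/A = 1 − 1/1.518 = 0.3412.
Known gains sum to 0.511 − 0.0206 − 0.26 = 0.2304.
g_pf = 0.3412 − 0.2304 = 0.11.

0.11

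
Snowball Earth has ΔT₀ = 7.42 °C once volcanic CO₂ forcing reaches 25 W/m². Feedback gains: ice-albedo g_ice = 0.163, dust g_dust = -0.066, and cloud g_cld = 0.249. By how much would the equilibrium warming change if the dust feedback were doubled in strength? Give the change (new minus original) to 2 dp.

Original: g = 0.346, ΔT = 7.42/(1−0.346) = 11.3456 °C.
With doubled dust: g' = 0.28, ΔT' = 7.42/(1−0.28) = 10.3056 °C.
Change = 10.3056 − 11.3456 = -1.04 °C.

-1.04 °C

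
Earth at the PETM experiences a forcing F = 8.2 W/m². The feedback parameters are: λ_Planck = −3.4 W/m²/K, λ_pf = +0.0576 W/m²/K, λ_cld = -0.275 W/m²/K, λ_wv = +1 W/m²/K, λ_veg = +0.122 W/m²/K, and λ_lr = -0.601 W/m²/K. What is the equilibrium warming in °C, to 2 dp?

Net feedback parameter λ = (−3.4) + (+0.0576) + (-0.275) + (+1) + (+0.122) + (-0.601) = -3.0964 W/m²/K.
ΔT = −F/λ = −8.2/(-3.0964) = 2.65 °C.

2.65 °C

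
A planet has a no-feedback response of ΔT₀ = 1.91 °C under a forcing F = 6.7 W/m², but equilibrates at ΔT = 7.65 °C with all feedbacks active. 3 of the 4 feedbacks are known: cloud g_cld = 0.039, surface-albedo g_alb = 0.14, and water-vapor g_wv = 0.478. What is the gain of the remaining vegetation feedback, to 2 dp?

0.09

Amplification A = ΔT/ΔT₀ = 7.65/1.91 = 4.005.
Total gain g = 1 − 1/A = 1 − 1/4.005 = 0.7503.
Known gains sum to 0.039 + 0.14 + 0.478 = 0.657.
g_veg = 0.7503 − 0.657 = 0.09.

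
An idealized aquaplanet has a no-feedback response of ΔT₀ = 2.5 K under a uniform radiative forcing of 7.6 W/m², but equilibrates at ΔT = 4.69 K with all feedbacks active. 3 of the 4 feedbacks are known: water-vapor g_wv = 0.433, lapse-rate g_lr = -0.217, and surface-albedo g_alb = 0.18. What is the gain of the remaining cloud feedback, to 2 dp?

Amplification A = ΔT/ΔT₀ = 4.69/2.5 = 1.876.
Total gain g = 1 − 1/A = 1 − 1/1.876 = 0.467.
Known gains sum to 0.433 − 0.217 + 0.18 = 0.396.
g_cld = 0.467 − 0.396 = 0.07.

0.07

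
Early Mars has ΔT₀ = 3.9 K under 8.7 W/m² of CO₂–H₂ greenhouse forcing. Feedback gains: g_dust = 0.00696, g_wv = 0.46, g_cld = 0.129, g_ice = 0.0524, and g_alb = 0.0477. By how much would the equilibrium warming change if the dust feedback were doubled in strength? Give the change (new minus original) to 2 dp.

0.30 K

Original: g = 0.69606, ΔT = 3.9/(1−0.69606) = 12.8315 K.
With doubled dust: g' = 0.70302, ΔT' = 3.9/(1−0.70302) = 13.1322 K.
Change = 13.1322 − 12.8315 = 0.30 K.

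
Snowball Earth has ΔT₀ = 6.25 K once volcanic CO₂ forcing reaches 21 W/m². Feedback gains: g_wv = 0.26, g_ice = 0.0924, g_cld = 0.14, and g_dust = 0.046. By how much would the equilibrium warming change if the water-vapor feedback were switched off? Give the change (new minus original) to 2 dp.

-4.88 K

Original: g = 0.5384, ΔT = 6.25/(1−0.5384) = 13.5399 K.
Without water-vapor: g' = 0.2784, ΔT' = 6.25/(1−0.2784) = 8.6613 K.
Change = 8.6613 − 13.5399 = -4.88 K.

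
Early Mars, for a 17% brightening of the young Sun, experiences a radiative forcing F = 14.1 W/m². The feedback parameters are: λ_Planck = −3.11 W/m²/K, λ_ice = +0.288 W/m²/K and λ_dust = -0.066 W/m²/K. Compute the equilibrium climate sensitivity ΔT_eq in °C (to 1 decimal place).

Net feedback parameter λ = (−3.11) + (+0.288) + (-0.066) = -2.888 W/m²/K.
ΔT = −F/λ = −14.1/(-2.888) = 4.9 °C.

4.9 °C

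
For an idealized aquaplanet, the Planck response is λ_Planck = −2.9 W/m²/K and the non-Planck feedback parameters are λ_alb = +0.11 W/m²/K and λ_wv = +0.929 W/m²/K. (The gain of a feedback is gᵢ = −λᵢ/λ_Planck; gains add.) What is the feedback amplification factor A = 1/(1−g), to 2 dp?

Convert to gains: g_alb = 0.11/2.9 = 0.03793; g_wv = 0.929/2.9 = 0.3203.
Total gain g = 0.35823.
A = 1/(1 − 0.35823) = 1.56.

1.56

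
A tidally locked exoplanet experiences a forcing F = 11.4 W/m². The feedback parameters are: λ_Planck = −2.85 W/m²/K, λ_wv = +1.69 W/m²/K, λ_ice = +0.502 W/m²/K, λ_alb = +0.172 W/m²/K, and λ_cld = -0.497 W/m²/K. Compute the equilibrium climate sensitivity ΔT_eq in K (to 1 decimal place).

Net feedback parameter λ = (−2.85) + (+1.69) + (+0.502) + (+0.172) + (-0.497) = -0.983 W/m²/K.
ΔT = −F/λ = −11.4/(-0.983) = 11.6 K.

11.6 K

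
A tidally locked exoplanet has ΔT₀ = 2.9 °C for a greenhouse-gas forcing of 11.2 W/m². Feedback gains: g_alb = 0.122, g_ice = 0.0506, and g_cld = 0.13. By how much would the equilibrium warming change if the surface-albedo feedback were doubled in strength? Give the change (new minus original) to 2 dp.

Original: g = 0.3026, ΔT = 2.9/(1−0.3026) = 4.1583 °C.
With doubled surface-albedo: g' = 0.4246, ΔT' = 2.9/(1−0.4246) = 5.0400 °C.
Change = 5.0400 − 4.1583 = 0.88 °C.

0.88 °C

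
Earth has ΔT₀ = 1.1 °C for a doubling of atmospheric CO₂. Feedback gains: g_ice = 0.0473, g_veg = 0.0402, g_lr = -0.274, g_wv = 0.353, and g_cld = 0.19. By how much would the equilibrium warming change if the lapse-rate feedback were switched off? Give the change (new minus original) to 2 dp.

1.27 °C

Original: g = 0.3565, ΔT = 1.1/(1−0.3565) = 1.7094 °C.
Without lapse-rate: g' = 0.6305, ΔT' = 1.1/(1−0.6305) = 2.9770 °C.
Change = 2.9770 − 1.7094 = 1.27 °C.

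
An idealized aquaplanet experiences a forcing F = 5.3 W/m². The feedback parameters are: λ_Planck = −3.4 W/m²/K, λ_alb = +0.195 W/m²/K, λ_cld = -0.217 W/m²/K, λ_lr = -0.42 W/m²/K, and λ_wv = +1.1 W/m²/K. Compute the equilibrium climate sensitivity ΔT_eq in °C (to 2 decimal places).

1.93 °C

Net feedback parameter λ = (−3.4) + (+0.195) + (-0.217) + (-0.42) + (+1.1) = -2.742 W/m²/K.
ΔT = −F/λ = −5.3/(-2.742) = 1.93 °C.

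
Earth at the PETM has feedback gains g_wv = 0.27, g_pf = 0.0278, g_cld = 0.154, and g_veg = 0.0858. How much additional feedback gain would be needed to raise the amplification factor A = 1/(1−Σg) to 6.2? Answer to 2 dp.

0.30

Current total gain = 0.5376.
Target gain for A = 6.2: g* = 1 − 1/6.2 = 0.8387.
Additional gain needed = 0.8387 − 0.5376 = 0.30.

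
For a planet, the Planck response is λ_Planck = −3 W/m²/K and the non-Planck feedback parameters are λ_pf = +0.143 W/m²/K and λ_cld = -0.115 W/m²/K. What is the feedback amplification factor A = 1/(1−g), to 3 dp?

Convert to gains: g_pf = 0.143/3 = 0.04767; g_cld = -0.115/3 = -0.03833.
Total gain g = 0.00934.
A = 1/(1 − 0.00934) = 1.009.

1.009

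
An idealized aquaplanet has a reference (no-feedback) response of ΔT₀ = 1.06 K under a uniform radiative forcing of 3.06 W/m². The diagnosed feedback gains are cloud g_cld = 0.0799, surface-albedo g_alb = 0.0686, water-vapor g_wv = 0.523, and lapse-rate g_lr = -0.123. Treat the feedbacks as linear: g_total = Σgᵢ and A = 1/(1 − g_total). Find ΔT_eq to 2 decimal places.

Total gain g = 0.0799 + 0.0686 + 0.523 − 0.123 = 0.5485.
Amplification A = 1/(1 − 0.5485) = 2.215.
ΔT = 1.06 × 2.215 = 2.35 K.

2.35 K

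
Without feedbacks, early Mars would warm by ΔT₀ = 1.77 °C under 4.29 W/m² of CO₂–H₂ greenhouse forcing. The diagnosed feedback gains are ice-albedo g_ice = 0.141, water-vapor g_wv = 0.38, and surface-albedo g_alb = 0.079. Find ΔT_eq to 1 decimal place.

Total gain g = 0.141 + 0.38 + 0.079 = 0.6.
Amplification A = 1/(1 − 0.6) = 2.5.
ΔT = 1.77 × 2.5 = 4.4 °C.

4.4 °C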